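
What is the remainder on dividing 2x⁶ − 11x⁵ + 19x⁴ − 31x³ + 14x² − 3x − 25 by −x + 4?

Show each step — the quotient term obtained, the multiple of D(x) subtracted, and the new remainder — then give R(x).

R(x) = −5

Step 1: lead(2x⁶ − 11x⁵ + 19x⁴ − 31x³ + 14x² − 3x − 25) ÷ lead(D) = 2x⁶ ÷ −x = −2x⁵. Subtract (−2x⁵)·D = 2x⁶ − 8x⁵. Remainder: −3x⁵ + 19x⁴ − 31x³ + 14x² − 3x − 25.
Step 2: lead(−3x⁵ + 19x⁴ − 31x³ + 14x² − 3x − 25) ÷ lead(D) = −3x⁵ ÷ −x = 3x⁴. Subtract (3x⁴)·D = −3x⁵ + 12x⁴. Remainder: 7x⁴ − 31x³ + 14x² − 3x − 25.
Step 3: lead(7x⁴ − 31x³ + 14x² − 3x − 25) ÷ lead(D) = 7x⁴ ÷ −x = −7x³. Subtract (−7x³)·D = 7x⁴ − 28x³. Remainder: −3x³ + 14x² − 3x − 25.
Step 4: lead(−3x³ + 14x² − 3x − 25) ÷ lead(D) = −3x³ ÷ −x = 3x². Subtract (3x²)·D = −3x³ + 12x². Remainder: 2x² − 3x − 25.
Step 5: lead(2x² − 3x − 25) ÷ lead(D) = 2x² ÷ −x = −2x. Subtract (−2x)·D = 2x² − 8x. Remainder: 5x − 25.
Step 6: lead(5x − 25) ÷ lead(D) = 5x ÷ −x = −5. Subtract (−5)·D = 5x − 20. Remainder: −5.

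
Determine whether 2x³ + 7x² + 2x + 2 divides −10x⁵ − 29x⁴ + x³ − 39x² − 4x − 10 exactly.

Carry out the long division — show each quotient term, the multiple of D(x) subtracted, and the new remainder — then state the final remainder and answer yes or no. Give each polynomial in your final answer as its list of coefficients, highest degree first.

Step 1: lead(−10x⁵ − 29x⁴ + x³ − 39x² − 4x − 10) ÷ lead(D) = −10x⁵ ÷ 2x³ = −5x². Subtract (−5x²)·D = −10x⁵ − 35x⁴ − 10x³ − 10x². Remainder: 6x⁴ + 11x³ − 29x² − 4x − 10.
Step 2: lead(6x⁴ + 11x³ − 29x² − 4x − 10) ÷ lead(D) = 6x⁴ ÷ 2x³ = 3x. Subtract (3x)·D = 6x⁴ + 21x³ + 6x² + 6x. Remainder: −10x³ − 35x² − 10x − 10.
Step 3: lead(−10x³ − 35x² − 10x − 10) ÷ lead(D) = −10x³ ÷ 2x³ = −5. Subtract (−5)·D = −10x³ − 35x² − 10x − 10. Remainder: 0.

R = [0], so D(x) is a factor of P(x). yes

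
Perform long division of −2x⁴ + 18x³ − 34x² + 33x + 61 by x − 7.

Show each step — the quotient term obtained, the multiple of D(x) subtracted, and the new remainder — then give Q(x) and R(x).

Q(x) = −2x³ + 4x² − 6x − 9; R(x) = −2

Step 1: lead(−2x⁴ + 18x³ − 34x² + 33x + 61) ÷ lead(D) = −2x⁴ ÷ x = −2x³. Subtract (−2x³)·D = −2x⁴ + 14x³. Remainder: 4x³ − 34x² + 33x + 61.
Step 2: lead(4x³ − 34x² + 33x + 61) ÷ lead(D) = 4x³ ÷ x = 4x². Subtract (4x²)·D = 4x³ − 28x². Remainder: −6x² + 33x + 61.
Step 3: lead(−6x² + 33x + 61) ÷ lead(D) = −6x² ÷ x = −6x. Subtract (−6x)·D = −6x² + 42x. Remainder: −9x + 61.
Step 4: lead(−9x + 61) ÷ lead(D) = −9x ÷ x = −9. Subtract (−9)·D = −9x + 63. Remainder: −2.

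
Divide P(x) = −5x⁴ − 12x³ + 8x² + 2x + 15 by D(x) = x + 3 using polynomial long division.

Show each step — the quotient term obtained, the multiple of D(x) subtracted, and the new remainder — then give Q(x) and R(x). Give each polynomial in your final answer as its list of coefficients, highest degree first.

Q = [-5, 3, -1, 5]; R = [0]

Step 1: lead(−5x⁴ − 12x³ + 8x² + 2x + 15) ÷ lead(D) = −5x⁴ ÷ x = −5x³. Subtract (−5x³)·D = −5x⁴ − 15x³. Remainder: 3x³ + 8x² + 2x + 15.
Step 2: lead(3x³ + 8x² + 2x + 15) ÷ lead(D) = 3x³ ÷ x = 3x². Subtract (3x²)·D = 3x³ + 9x². Remainder: −x² + 2x + 15.
Step 3: lead(−x² + 2x + 15) ÷ lead(D) = −x² ÷ x = −x. Subtract (−x)·D = −x² − 3x. Remainder: 5x + 15.
Step 4: lead(5x + 15) ÷ lead(D) = 5x ÷ x = 5. Subtract (5)·D = 5x + 15. Remainder: 0.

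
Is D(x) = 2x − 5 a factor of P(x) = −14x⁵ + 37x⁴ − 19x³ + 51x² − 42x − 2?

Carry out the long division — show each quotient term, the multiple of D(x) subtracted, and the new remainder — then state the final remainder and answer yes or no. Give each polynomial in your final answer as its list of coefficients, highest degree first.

Step 1: lead(−14x⁵ + 37x⁴ − 19x³ + 51x² − 42x − 2) ÷ lead(D) = −14x⁵ ÷ 2x = −7x⁴. Subtract (−7x⁴)·D = −14x⁵ + 35x⁴. Remainder: 2x⁴ − 19x³ + 51x² − 42x − 2.
Step 2: lead(2x⁴ − 19x³ + 51x² − 42x − 2) ÷ lead(D) = 2x⁴ ÷ 2x = x³. Subtract (x³)·D = 2x⁴ − 5x³. Remainder: −14x³ + 51x² − 42x − 2.
Step 3: lead(−14x³ + 51x² − 42x − 2) ÷ lead(D) = −14x³ ÷ 2x = −7x². Subtract (−7x²)·D = −14x³ + 35x². Remainder: 16x² − 42x − 2.
Step 4: lead(16x² − 42x − 2) ÷ lead(D) = 16x² ÷ 2x = 8x. Subtract (8x)·D = 16x² − 40x. Remainder: −2x − 2.
Step 5: lead(−2x − 2) ÷ lead(D) = −2x ÷ 2x = −1. Subtract (−1)·D = −2x + 5. Remainder: −7.

R = [-7], so D(x) is not a factor of P(x). no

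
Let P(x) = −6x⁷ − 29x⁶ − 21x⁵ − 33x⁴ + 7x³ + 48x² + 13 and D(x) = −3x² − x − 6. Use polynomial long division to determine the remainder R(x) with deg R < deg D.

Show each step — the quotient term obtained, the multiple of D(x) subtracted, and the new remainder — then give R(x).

R(x) = −2x + 1

Step 1: lead(−6x⁷ − 29x⁶ − 21x⁵ − 33x⁴ + 7x³ + 48x² + 13) ÷ lead(D) = −6x⁷ ÷ −3x² = 2x⁵. Subtract (2x⁵)·D = −6x⁷ − 2x⁶ − 12x⁵. Remainder: −27x⁶ − 9x⁵ − 33x⁴ + 7x³ + 48x² + 13.
Step 2: lead(−27x⁶ − 9x⁵ − 33x⁴ + 7x³ + 48x² + 13) ÷ lead(D) = −27x⁶ ÷ −3x² = 9x⁴. Subtract (9x⁴)·D = −27x⁶ − 9x⁵ − 54x⁴. Remainder: 21x⁴ + 7x³ + 48x² + 13.
Step 3: lead(21x⁴ + 7x³ + 48x² + 13) ÷ lead(D) = 21x⁴ ÷ −3x² = −7x². Subtract (−7x²)·D = 21x⁴ + 7x³ + 42x². Remainder: 6x² + 13.
Step 4: lead(6x² + 13) ÷ lead(D) = 6x² ÷ −3x² = −2. Subtract (−2)·D = 6x² + 2x + 12. Remainder: −2x + 1.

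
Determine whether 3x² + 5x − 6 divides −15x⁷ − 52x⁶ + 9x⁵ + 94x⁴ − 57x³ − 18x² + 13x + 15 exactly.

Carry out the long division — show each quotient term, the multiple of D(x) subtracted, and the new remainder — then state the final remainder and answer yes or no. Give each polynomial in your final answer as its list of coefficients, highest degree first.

R = [9], so D(x) is not a factor of P(x). no

Step 1: lead(−15x⁷ − 52x⁶ + 9x⁵ + 94x⁴ − 57x³ − 18x² + 13x + 15) ÷ lead(D) = −15x⁷ ÷ 3x² = −5x⁵. Subtract (−5x⁵)·D = −15x⁷ − 25x⁶ + 30x⁵. Remainder: −27x⁶ − 21x⁵ + 94x⁴ − 57x³ − 18x² + 13x + 15.
Step 2: lead(−27x⁶ − 21x⁵ + 94x⁴ − 57x³ − 18x² + 13x + 15) ÷ lead(D) = −27x⁶ ÷ 3x² = −9x⁴. Subtract (−9x⁴)·D = −27x⁶ − 45x⁵ + 54x⁴. Remainder: 24x⁵ + 40x⁴ − 57x³ − 18x² + 13x + 15.
Step 3: lead(24x⁵ + 40x⁴ − 57x³ − 18x² + 13x + 15) ÷ lead(D) = 24x⁵ ÷ 3x² = 8x³. Subtract (8x³)·D = 24x⁵ + 40x⁴ − 48x³. Remainder: −9x³ − 18x² + 13x + 15.
Step 4: lead(−9x³ − 18x² + 13x + 15) ÷ lead(D) = −9x³ ÷ 3x² = −3x. Subtract (−3x)·D = −9x³ − 15x² + 18x. Remainder: −3x² − 5x + 15.
Step 5: lead(−3x² − 5x + 15) ÷ lead(D) = −3x² ÷ 3x² = −1. Subtract (−1)·D = −3x² − 5x + 6. Remainder: 9.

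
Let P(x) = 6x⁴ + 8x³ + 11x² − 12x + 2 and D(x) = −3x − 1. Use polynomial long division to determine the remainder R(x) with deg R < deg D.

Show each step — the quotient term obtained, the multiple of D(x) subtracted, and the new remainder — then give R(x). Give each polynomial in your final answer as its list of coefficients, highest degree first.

Step 1: lead(6x⁴ + 8x³ + 11x² − 12x + 2) ÷ lead(D) = 6x⁴ ÷ −3x = −2x³. Subtract (−2x³)·D = 6x⁴ + 2x³. Remainder: 6x³ + 11x² − 12x + 2.
Step 2: lead(6x³ + 11x² − 12x + 2) ÷ lead(D) = 6x³ ÷ −3x = −2x². Subtract (−2x²)·D = 6x³ + 2x². Remainder: 9x² − 12x + 2.
Step 3: lead(9x² − 12x + 2) ÷ lead(D) = 9x² ÷ −3x = −3x. Subtract (−3x)·D = 9x² + 3x. Remainder: −15x + 2.
Step 4: lead(−15x + 2) ÷ lead(D) = −15x ÷ −3x = 5. Subtract (5)·D = −15x − 5. Remainder: 7.

R = [7]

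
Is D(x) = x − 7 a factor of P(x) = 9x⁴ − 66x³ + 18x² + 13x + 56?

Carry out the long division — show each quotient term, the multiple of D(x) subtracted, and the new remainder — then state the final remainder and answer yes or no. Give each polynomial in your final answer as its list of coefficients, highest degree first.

Step 1: lead(9x⁴ − 66x³ + 18x² + 13x + 56) ÷ lead(D) = 9x⁴ ÷ x = 9x³. Subtract (9x³)·D = 9x⁴ − 63x³. Remainder: −3x³ + 18x² + 13x + 56.
Step 2: lead(−3x³ + 18x² + 13x + 56) ÷ lead(D) = −3x³ ÷ x = −3x². Subtract (−3x²)·D = −3x³ + 21x². Remainder: −3x² + 13x + 56.
Step 3: lead(−3x² + 13x + 56) ÷ lead(D) = −3x² ÷ x = −3x. Subtract (−3x)·D = −3x² + 21x. Remainder: −8x + 56.
Step 4: lead(−8x + 56) ÷ lead(D) = −8x ÷ x = −8. Subtract (−8)·D = −8x + 56. Remainder: 0.

R = [0], so D(x) is a factor of P(x). yes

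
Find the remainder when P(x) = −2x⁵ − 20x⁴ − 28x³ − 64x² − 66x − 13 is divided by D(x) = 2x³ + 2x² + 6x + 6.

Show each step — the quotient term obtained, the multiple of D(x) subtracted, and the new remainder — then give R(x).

R(x) = −1

Step 1: lead(−2x⁵ − 20x⁴ − 28x³ − 64x² − 66x − 13) ÷ lead(D) = −2x⁵ ÷ 2x³ = −x². Subtract (−x²)·D = −2x⁵ − 2x⁴ − 6x³ − 6x². Remainder: −18x⁴ − 22x³ − 58x² − 66x − 13.
Step 2: lead(−18x⁴ − 22x³ − 58x² − 66x − 13) ÷ lead(D) = −18x⁴ ÷ 2x³ = −9x. Subtract (−9x)·D = −18x⁴ − 18x³ − 54x² − 54x. Remainder: −4x³ − 4x² − 12x − 13.
Step 3: lead(−4x³ − 4x² − 12x − 13) ÷ lead(D) = −4x³ ÷ 2x³ = −2. Subtract (−2)·D = −4x³ − 4x² − 12x − 12. Remainder: −1.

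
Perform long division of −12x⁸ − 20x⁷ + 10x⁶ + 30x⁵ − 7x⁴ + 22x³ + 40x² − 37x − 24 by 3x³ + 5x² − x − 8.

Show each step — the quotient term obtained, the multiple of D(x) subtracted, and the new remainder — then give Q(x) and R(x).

Q(x) = −4x⁵ + 2x³ − 4x² + 5x + 3; R(x) = −2x² + 6x

Step 1: lead(−12x⁸ − 20x⁷ + 10x⁶ + 30x⁵ − 7x⁴ + 22x³ + 40x² − 37x − 24) ÷ lead(D) = −12x⁸ ÷ 3x³ = −4x⁵. Subtract (−4x⁵)·D = −12x⁸ − 20x⁷ + 4x⁶ + 32x⁵. Remainder: 6x⁶ − 2x⁵ − 7x⁴ + 22x³ + 40x² − 37x − 24.
Step 2: lead(6x⁶ − 2x⁵ − 7x⁴ + 22x³ + 40x² − 37x − 24) ÷ lead(D) = 6x⁶ ÷ 3x³ = 2x³. Subtract (2x³)·D = 6x⁶ + 10x⁵ − 2x⁴ − 16x³. Remainder: −12x⁵ − 5x⁴ + 38x³ + 40x² − 37x − 24.
Step 3: lead(−12x⁵ − 5x⁴ + 38x³ + 40x² − 37x − 24) ÷ lead(D) = −12x⁵ ÷ 3x³ = −4x². Subtract (−4x²)·D = −12x⁵ − 20x⁴ + 4x³ + 32x². Remainder: 15x⁴ + 34x³ + 8x² − 37x − 24.
Step 4: lead(15x⁴ + 34x³ + 8x² − 37x − 24) ÷ lead(D) = 15x⁴ ÷ 3x³ = 5x. Subtract (5x)·D = 15x⁴ + 25x³ − 5x² − 40x. Remainder: 9x³ + 13x² + 3x − 24.
Step 5: lead(9x³ + 13x² + 3x − 24) ÷ lead(D) = 9x³ ÷ 3x³ = 3. Subtract (3)·D = 9x³ + 15x² − 3x − 24. Remainder: −2x² + 6x.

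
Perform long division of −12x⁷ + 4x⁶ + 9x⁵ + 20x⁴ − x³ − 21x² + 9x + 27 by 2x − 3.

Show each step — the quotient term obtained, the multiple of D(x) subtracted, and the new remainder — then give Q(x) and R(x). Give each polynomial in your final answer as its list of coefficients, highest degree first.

Step 1: lead(−12x⁷ + 4x⁶ + 9x⁵ + 20x⁴ − x³ − 21x² + 9x + 27) ÷ lead(D) = −12x⁷ ÷ 2x = −6x⁶. Subtract (−6x⁶)·D = −12x⁷ + 18x⁶. Remainder: −14x⁶ + 9x⁵ + 20x⁴ − x³ − 21x² + 9x + 27.
Step 2: lead(−14x⁶ + 9x⁵ + 20x⁴ − x³ − 21x² + 9x + 27) ÷ lead(D) = −14x⁶ ÷ 2x = −7x⁵. Subtract (−7x⁵)·D = −14x⁶ + 21x⁵. Remainder: −12x⁵ + 20x⁴ − x³ − 21x² + 9x + 27.
Step 3: lead(−12x⁵ + 20x⁴ − x³ − 21x² + 9x + 27) ÷ lead(D) = −12x⁵ ÷ 2x = −6x⁴. Subtract (−6x⁴)·D = −12x⁵ + 18x⁴. Remainder: 2x⁴ − x³ − 21x² + 9x + 27.
Step 4: lead(2x⁴ − x³ − 21x² + 9x + 27) ÷ lead(D) = 2x⁴ ÷ 2x = x³. Subtract (x³)·D = 2x⁴ − 3x³. Remainder: 2x³ − 21x² + 9x + 27.
Step 5: lead(2x³ − 21x² + 9x + 27) ÷ lead(D) = 2x³ ÷ 2x = x². Subtract (x²)·D = 2x³ − 3x². Remainder: −18x² + 9x + 27.
Step 6: lead(−18x² + 9x + 27) ÷ lead(D) = −18x² ÷ 2x = −9x. Subtract (−9x)·D = −18x² + 27x. Remainder: −18x + 27.
Step 7: lead(−18x + 27) ÷ lead(D) = −18x ÷ 2x = −9. Subtract (−9)·D = −18x + 27. Remainder: 0.

Q = [-6, -7, -6, 1, 1, -9, -9]; R = [0]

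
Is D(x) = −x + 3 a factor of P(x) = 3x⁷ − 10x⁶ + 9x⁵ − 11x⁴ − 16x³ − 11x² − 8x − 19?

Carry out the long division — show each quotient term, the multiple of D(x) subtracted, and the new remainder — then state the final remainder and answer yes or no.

R(x) = −7, so D(x) is not a factor of P(x). no

Step 1: lead(3x⁷ − 10x⁶ + 9x⁵ − 11x⁴ − 16x³ − 11x² − 8x − 19) ÷ lead(D) = 3x⁷ ÷ −x = −3x⁶. Subtract (−3x⁶)·D = 3x⁷ − 9x⁶. Remainder: −x⁶ + 9x⁵ − 11x⁴ − 16x³ − 11x² − 8x − 19.
Step 2: lead(−x⁶ + 9x⁵ − 11x⁴ − 16x³ − 11x² − 8x − 19) ÷ lead(D) = −x⁶ ÷ −x = x⁵. Subtract (x⁵)·D = −x⁶ + 3x⁵. Remainder: 6x⁵ − 11x⁴ − 16x³ − 11x² − 8x − 19.
Step 3: lead(6x⁵ − 11x⁴ − 16x³ − 11x² − 8x − 19) ÷ lead(D) = 6x⁵ ÷ −x = −6x⁴. Subtract (−6x⁴)·D = 6x⁵ − 18x⁴. Remainder: 7x⁴ − 16x³ − 11x² − 8x − 19.
Step 4: lead(7x⁴ − 16x³ − 11x² − 8x − 19) ÷ lead(D) = 7x⁴ ÷ −x = −7x³. Subtract (−7x³)·D = 7x⁴ − 21x³. Remainder: 5x³ − 11x² − 8x − 19.
Step 5: lead(5x³ − 11x² − 8x − 19) ÷ lead(D) = 5x³ ÷ −x = −5x². Subtract (−5x²)·D = 5x³ − 15x². Remainder: 4x² − 8x − 19.
Step 6: lead(4x² − 8x − 19) ÷ lead(D) = 4x² ÷ −x = −4x. Subtract (−4x)·D = 4x² − 12x. Remainder: 4x − 19.
Step 7: lead(4x − 19) ÷ lead(D) = 4x ÷ −x = −4. Subtract (−4)·D = 4x − 12. Remainder: −7.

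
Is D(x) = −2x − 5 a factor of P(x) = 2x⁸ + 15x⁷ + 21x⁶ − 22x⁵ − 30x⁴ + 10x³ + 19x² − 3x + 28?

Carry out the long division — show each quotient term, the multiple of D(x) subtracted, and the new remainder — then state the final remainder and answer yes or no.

Step 1: lead(2x⁸ + 15x⁷ + 21x⁶ − 22x⁵ − 30x⁴ + 10x³ + 19x² − 3x + 28) ÷ lead(D) = 2x⁸ ÷ −2x = −x⁷. Subtract (−x⁷)·D = 2x⁸ + 5x⁷. Remainder: 10x⁷ + 21x⁶ − 22x⁵ − 30x⁴ + 10x³ + 19x² − 3x + 28.
Step 2: lead(10x⁷ + 21x⁶ − 22x⁵ − 30x⁴ + 10x³ + 19x² − 3x + 28) ÷ lead(D) = 10x⁷ ÷ −2x = −5x⁶. Subtract (−5x⁶)·D = 10x⁷ + 25x⁶. Remainder: −4x⁶ − 22x⁵ − 30x⁴ + 10x³ + 19x² − 3x + 28.
Step 3: lead(−4x⁶ − 22x⁵ − 30x⁴ + 10x³ + 19x² − 3x + 28) ÷ lead(D) = −4x⁶ ÷ −2x = 2x⁵. Subtract (2x⁵)·D = −4x⁶ − 10x⁵. Remainder: −12x⁵ − 30x⁴ + 10x³ + 19x² − 3x + 28.
Step 4: lead(−12x⁵ − 30x⁴ + 10x³ + 19x² − 3x + 28) ÷ lead(D) = −12x⁵ ÷ −2x = 6x⁴. Subtract (6x⁴)·D = −12x⁵ − 30x⁴. Remainder: 10x³ + 19x² − 3x + 28.
Step 5: lead(10x³ + 19x² − 3x + 28) ÷ lead(D) = 10x³ ÷ −2x = −5x². Subtract (−5x²)·D = 10x³ + 25x². Remainder: −6x² − 3x + 28.
Step 6: lead(−6x² − 3x + 28) ÷ lead(D) = −6x² ÷ −2x = 3x. Subtract (3x)·D = −6x² − 15x. Remainder: 12x + 28.
Step 7: lead(12x + 28) ÷ lead(D) = 12x ÷ −2x = −6. Subtract (−6)·D = 12x + 30. Remainder: −2.

R(x) = −2, so D(x) is not a factor of P(x). no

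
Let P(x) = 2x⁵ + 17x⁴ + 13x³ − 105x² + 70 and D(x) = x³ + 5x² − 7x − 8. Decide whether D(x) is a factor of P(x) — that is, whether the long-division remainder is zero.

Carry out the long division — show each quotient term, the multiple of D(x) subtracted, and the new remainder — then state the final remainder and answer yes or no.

R(x) = 6, so D(x) is not a factor of P(x). no

Step 1: lead(2x⁵ + 17x⁴ + 13x³ − 105x² + 70) ÷ lead(D) = 2x⁵ ÷ x³ = 2x². Subtract (2x²)·D = 2x⁵ + 10x⁴ − 14x³ − 16x². Remainder: 7x⁴ + 27x³ − 89x² + 70.
Step 2: lead(7x⁴ + 27x³ − 89x² + 70) ÷ lead(D) = 7x⁴ ÷ x³ = 7x. Subtract (7x)·D = 7x⁴ + 35x³ − 49x² − 56x. Remainder: −8x³ − 40x² + 56x + 70.
Step 3: lead(−8x³ − 40x² + 56x + 70) ÷ lead(D) = −8x³ ÷ x³ = −8. Subtract (−8)·D = −8x³ − 40x² + 56x + 64. Remainder: 6.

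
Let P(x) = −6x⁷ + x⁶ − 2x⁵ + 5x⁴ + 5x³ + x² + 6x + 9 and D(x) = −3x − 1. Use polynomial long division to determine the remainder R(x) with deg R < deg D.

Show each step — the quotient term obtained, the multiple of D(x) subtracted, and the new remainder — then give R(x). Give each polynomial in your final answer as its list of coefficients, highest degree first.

Step 1: lead(−6x⁷ + x⁶ − 2x⁵ + 5x⁴ + 5x³ + x² + 6x + 9) ÷ lead(D) = −6x⁷ ÷ −3x = 2x⁶. Subtract (2x⁶)·D = −6x⁷ − 2x⁶. Remainder: 3x⁶ − 2x⁵ + 5x⁴ + 5x³ + x² + 6x + 9.
Step 2: lead(3x⁶ − 2x⁵ + 5x⁴ + 5x³ + x² + 6x + 9) ÷ lead(D) = 3x⁶ ÷ −3x = −x⁵. Subtract (−x⁵)·D = 3x⁶ + x⁵. Remainder: −3x⁵ + 5x⁴ + 5x³ + x² + 6x + 9.
Step 3: lead(−3x⁵ + 5x⁴ + 5x³ + x² + 6x + 9) ÷ lead(D) = −3x⁵ ÷ −3x = x⁴. Subtract (x⁴)·D = −3x⁵ − x⁴. Remainder: 6x⁴ + 5x³ + x² + 6x + 9.
Step 4: lead(6x⁴ + 5x³ + x² + 6x + 9) ÷ lead(D) = 6x⁴ ÷ −3x = −2x³. Subtract (−2x³)·D = 6x⁴ + 2x³. Remainder: 3x³ + x² + 6x + 9.
Step 5: lead(3x³ + x² + 6x + 9) ÷ lead(D) = 3x³ ÷ −3x = −x². Subtract (−x²)·D = 3x³ + x². Remainder: 6x + 9.
Step 6: lead(6x + 9) ÷ lead(D) = 6x ÷ −3x = −2. Subtract (−2)·D = 6x + 2. Remainder: 7.

R = [7]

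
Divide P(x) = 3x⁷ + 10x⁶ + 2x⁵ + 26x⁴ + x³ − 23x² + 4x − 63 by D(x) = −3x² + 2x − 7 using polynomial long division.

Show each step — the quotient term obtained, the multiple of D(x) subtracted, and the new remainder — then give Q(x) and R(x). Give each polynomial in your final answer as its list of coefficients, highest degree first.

Q = [-1, -4, -1, 0, 2, 9]; R = [0]

Step 1: lead(3x⁷ + 10x⁶ + 2x⁵ + 26x⁴ + x³ − 23x² + 4x − 63) ÷ lead(D) = 3x⁷ ÷ −3x² = −x⁵. Subtract (−x⁵)·D = 3x⁷ − 2x⁶ + 7x⁵. Remainder: 12x⁶ − 5x⁵ + 26x⁴ + x³ − 23x² + 4x − 63.
Step 2: lead(12x⁶ − 5x⁵ + 26x⁴ + x³ − 23x² + 4x − 63) ÷ lead(D) = 12x⁶ ÷ −3x² = −4x⁴. Subtract (−4x⁴)·D = 12x⁶ − 8x⁵ + 28x⁴. Remainder: 3x⁵ − 2x⁴ + x³ − 23x² + 4x − 63.
Step 3: lead(3x⁵ − 2x⁴ + x³ − 23x² + 4x − 63) ÷ lead(D) = 3x⁵ ÷ −3x² = −x³. Subtract (−x³)·D = 3x⁵ − 2x⁴ + 7x³. Remainder: −6x³ − 23x² + 4x − 63.
Step 4: lead(−6x³ − 23x² + 4x − 63) ÷ lead(D) = −6x³ ÷ −3x² = 2x. Subtract (2x)·D = −6x³ + 4x² − 14x. Remainder: −27x² + 18x − 63.
Step 5: lead(−27x² + 18x − 63) ÷ lead(D) = −27x² ÷ −3x² = 9. Subtract (9)·D = −27x² + 18x − 63. Remainder: 0.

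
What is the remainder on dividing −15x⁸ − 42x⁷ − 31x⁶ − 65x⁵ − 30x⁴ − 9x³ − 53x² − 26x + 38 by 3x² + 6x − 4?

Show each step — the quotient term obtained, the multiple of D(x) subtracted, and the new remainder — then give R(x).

R(x) = 2

Step 1: lead(−15x⁸ − 42x⁷ − 31x⁶ − 65x⁵ − 30x⁴ − 9x³ − 53x² − 26x + 38) ÷ lead(D) = −15x⁸ ÷ 3x² = −5x⁶. Subtract (−5x⁶)·D = −15x⁸ − 30x⁷ + 20x⁶. Remainder: −12x⁷ − 51x⁶ − 65x⁵ − 30x⁴ − 9x³ − 53x² − 26x + 38.
Step 2: lead(−12x⁷ − 51x⁶ − 65x⁵ − 30x⁴ − 9x³ − 53x² − 26x + 38) ÷ lead(D) = −12x⁷ ÷ 3x² = −4x⁵. Subtract (−4x⁵)·D = −12x⁷ − 24x⁶ + 16x⁵. Remainder: −27x⁶ − 81x⁵ − 30x⁴ − 9x³ − 53x² − 26x + 38.
Step 3: lead(−27x⁶ − 81x⁵ − 30x⁴ − 9x³ − 53x² − 26x + 38) ÷ lead(D) = −27x⁶ ÷ 3x² = −9x⁴. Subtract (−9x⁴)·D = −27x⁶ − 54x⁵ + 36x⁴. Remainder: −27x⁵ − 66x⁴ − 9x³ − 53x² − 26x + 38.
Step 4: lead(−27x⁵ − 66x⁴ − 9x³ − 53x² − 26x + 38) ÷ lead(D) = −27x⁵ ÷ 3x² = −9x³. Subtract (−9x³)·D = −27x⁵ − 54x⁴ + 36x³. Remainder: −12x⁴ − 45x³ − 53x² − 26x + 38.
Step 5: lead(−12x⁴ − 45x³ − 53x² − 26x + 38) ÷ lead(D) = −12x⁴ ÷ 3x² = −4x². Subtract (−4x²)·D = −12x⁴ − 24x³ + 16x². Remainder: −21x³ − 69x² − 26x + 38.
Step 6: lead(−21x³ − 69x² − 26x + 38) ÷ lead(D) = −21x³ ÷ 3x² = −7x. Subtract (−7x)·D = −21x³ − 42x² + 28x. Remainder: −27x² − 54x + 38.
Step 7: lead(−27x² − 54x + 38) ÷ lead(D) = −27x² ÷ 3x² = −9. Subtract (−9)·D = −27x² − 54x + 36. Remainder: 2.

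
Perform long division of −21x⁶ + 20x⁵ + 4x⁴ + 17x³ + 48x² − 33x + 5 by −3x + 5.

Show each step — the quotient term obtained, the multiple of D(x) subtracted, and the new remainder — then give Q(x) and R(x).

Step 1: lead(−21x⁶ + 20x⁵ + 4x⁴ + 17x³ + 48x² − 33x + 5) ÷ lead(D) = −21x⁶ ÷ −3x = 7x⁵. Subtract (7x⁵)·D = −21x⁶ + 35x⁵. Remainder: −15x⁵ + 4x⁴ + 17x³ + 48x² − 33x + 5.
Step 2: lead(−15x⁵ + 4x⁴ + 17x³ + 48x² − 33x + 5) ÷ lead(D) = −15x⁵ ÷ −3x = 5x⁴. Subtract (5x⁴)·D = −15x⁵ + 25x⁴. Remainder: −21x⁴ + 17x³ + 48x² − 33x + 5.
Step 3: lead(−21x⁴ + 17x³ + 48x² − 33x + 5) ÷ lead(D) = −21x⁴ ÷ −3x = 7x³. Subtract (7x³)·D = −21x⁴ + 35x³. Remainder: −18x³ + 48x² − 33x + 5.
Step 4: lead(−18x³ + 48x² − 33x + 5) ÷ lead(D) = −18x³ ÷ −3x = 6x². Subtract (6x²)·D = −18x³ + 30x². Remainder: 18x² − 33x + 5.
Step 5: lead(18x² − 33x + 5) ÷ lead(D) = 18x² ÷ −3x = −6x. Subtract (−6x)·D = 18x² − 30x. Remainder: −3x + 5.
Step 6: lead(−3x + 5) ÷ lead(D) = −3x ÷ −3x = 1. Subtract (1)·D = −3x + 5. Remainder: 0.

Q(x) = 7x⁵ + 5x⁴ + 7x³ + 6x² − 6x + 1; R(x) = 0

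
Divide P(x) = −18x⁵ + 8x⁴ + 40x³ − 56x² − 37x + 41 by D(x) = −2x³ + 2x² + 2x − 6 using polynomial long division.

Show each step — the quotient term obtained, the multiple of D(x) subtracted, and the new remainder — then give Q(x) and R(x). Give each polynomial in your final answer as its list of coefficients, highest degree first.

Step 1: lead(−18x⁵ + 8x⁴ + 40x³ − 56x² − 37x + 41) ÷ lead(D) = −18x⁵ ÷ −2x³ = 9x². Subtract (9x²)·D = −18x⁵ + 18x⁴ + 18x³ − 54x². Remainder: −10x⁴ + 22x³ − 2x² − 37x + 41.
Step 2: lead(−10x⁴ + 22x³ − 2x² − 37x + 41) ÷ lead(D) = −10x⁴ ÷ −2x³ = 5x. Subtract (5x)·D = −10x⁴ + 10x³ + 10x² − 30x. Remainder: 12x³ − 12x² − 7x + 41.
Step 3: lead(12x³ − 12x² − 7x + 41) ÷ lead(D) = 12x³ ÷ −2x³ = −6. Subtract (−6)·D = 12x³ − 12x² − 12x + 36. Remainder: 5x + 5.

Q = [9, 5, -6]; R = [5, 5]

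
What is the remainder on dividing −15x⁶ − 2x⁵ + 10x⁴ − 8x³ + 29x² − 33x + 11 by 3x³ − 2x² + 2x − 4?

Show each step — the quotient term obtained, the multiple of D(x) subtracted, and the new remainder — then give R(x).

Step 1: lead(−15x⁶ − 2x⁵ + 10x⁴ − 8x³ + 29x² − 33x + 11) ÷ lead(D) = −15x⁶ ÷ 3x³ = −5x³. Subtract (−5x³)·D = −15x⁶ + 10x⁵ − 10x⁴ + 20x³. Remainder: −12x⁵ + 20x⁴ − 28x³ + 29x² − 33x + 11.
Step 2: lead(−12x⁵ + 20x⁴ − 28x³ + 29x² − 33x + 11) ÷ lead(D) = −12x⁵ ÷ 3x³ = −4x². Subtract (−4x²)·D = −12x⁵ + 8x⁴ − 8x³ + 16x². Remainder: 12x⁴ − 20x³ + 13x² − 33x + 11.
Step 3: lead(12x⁴ − 20x³ + 13x² − 33x + 11) ÷ lead(D) = 12x⁴ ÷ 3x³ = 4x. Subtract (4x)·D = 12x⁴ − 8x³ + 8x² − 16x. Remainder: −12x³ + 5x² − 17x + 11.
Step 4: lead(−12x³ + 5x² − 17x + 11) ÷ lead(D) = −12x³ ÷ 3x³ = −4. Subtract (−4)·D = −12x³ + 8x² − 8x + 16. Remainder: −3x² − 9x − 5.

R(x) = −3x² − 9x − 5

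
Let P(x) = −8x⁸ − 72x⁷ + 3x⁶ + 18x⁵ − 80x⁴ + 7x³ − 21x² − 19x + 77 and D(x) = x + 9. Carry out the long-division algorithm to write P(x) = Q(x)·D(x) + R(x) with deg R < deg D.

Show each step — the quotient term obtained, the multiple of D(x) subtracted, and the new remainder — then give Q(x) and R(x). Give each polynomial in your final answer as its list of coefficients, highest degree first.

Q = [-8, 0, 3, -9, 1, -2, -3, 8]; R = [5]

Step 1: lead(−8x⁸ − 72x⁷ + 3x⁶ + 18x⁵ − 80x⁴ + 7x³ − 21x² − 19x + 77) ÷ lead(D) = −8x⁸ ÷ x = −8x⁷. Subtract (−8x⁷)·D = −8x⁸ − 72x⁷. Remainder: 3x⁶ + 18x⁵ − 80x⁴ + 7x³ − 21x² − 19x + 77.
Step 2: lead(3x⁶ + 18x⁵ − 80x⁴ + 7x³ − 21x² − 19x + 77) ÷ lead(D) = 3x⁶ ÷ x = 3x⁵. Subtract (3x⁵)·D = 3x⁶ + 27x⁵. Remainder: −9x⁵ − 80x⁴ + 7x³ − 21x² − 19x + 77.
Step 3: lead(−9x⁵ − 80x⁴ + 7x³ − 21x² − 19x + 77) ÷ lead(D) = −9x⁵ ÷ x = −9x⁴. Subtract (−9x⁴)·D = −9x⁵ − 81x⁴. Remainder: x⁴ + 7x³ − 21x² − 19x + 77.
Step 4: lead(x⁴ + 7x³ − 21x² − 19x + 77) ÷ lead(D) = x⁴ ÷ x = x³. Subtract (x³)·D = x⁴ + 9x³. Remainder: −2x³ − 21x² − 19x + 77.
Step 5: lead(−2x³ − 21x² − 19x + 77) ÷ lead(D) = −2x³ ÷ x = −2x². Subtract (−2x²)·D = −2x³ − 18x². Remainder: −3x² − 19x + 77.
Step 6: lead(−3x² − 19x + 77) ÷ lead(D) = −3x² ÷ x = −3x. Subtract (−3x)·D = −3x² − 27x. Remainder: 8x + 77.
Step 7: lead(8x + 77) ÷ lead(D) = 8x ÷ x = 8. Subtract (8)·D = 8x + 72. Remainder: 5.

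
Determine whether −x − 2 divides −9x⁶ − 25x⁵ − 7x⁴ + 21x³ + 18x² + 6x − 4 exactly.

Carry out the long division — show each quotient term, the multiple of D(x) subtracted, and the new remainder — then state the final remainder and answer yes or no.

R(x) = 0, so D(x) is a factor of P(x). yes

Step 1: lead(−9x⁶ − 25x⁵ − 7x⁴ + 21x³ + 18x² + 6x − 4) ÷ lead(D) = −9x⁶ ÷ −x = 9x⁵. Subtract (9x⁵)·D = −9x⁶ − 18x⁵. Remainder: −7x⁵ − 7x⁴ + 21x³ + 18x² + 6x − 4.
Step 2: lead(−7x⁵ − 7x⁴ + 21x³ + 18x² + 6x − 4) ÷ lead(D) = −7x⁵ ÷ −x = 7x⁴. Subtract (7x⁴)·D = −7x⁵ − 14x⁴. Remainder: 7x⁴ + 21x³ + 18x² + 6x − 4.
Step 3: lead(7x⁴ + 21x³ + 18x² + 6x − 4) ÷ lead(D) = 7x⁴ ÷ −x = −7x³. Subtract (−7x³)·D = 7x⁴ + 14x³. Remainder: 7x³ + 18x² + 6x − 4.
Step 4: lead(7x³ + 18x² + 6x − 4) ÷ lead(D) = 7x³ ÷ −x = −7x². Subtract (−7x²)·D = 7x³ + 14x². Remainder: 4x² + 6x − 4.
Step 5: lead(4x² + 6x − 4) ÷ lead(D) = 4x² ÷ −x = −4x. Subtract (−4x)·D = 4x² + 8x. Remainder: −2x − 4.
Step 6: lead(−2x − 4) ÷ lead(D) = −2x ÷ −x = 2. Subtract (2)·D = −2x − 4. Remainder: 0.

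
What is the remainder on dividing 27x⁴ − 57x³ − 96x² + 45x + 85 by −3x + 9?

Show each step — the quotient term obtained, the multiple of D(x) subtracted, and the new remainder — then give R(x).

Step 1: lead(27x⁴ − 57x³ − 96x² + 45x + 85) ÷ lead(D) = 27x⁴ ÷ −3x = −9x³. Subtract (−9x³)·D = 27x⁴ − 81x³. Remainder: 24x³ − 96x² + 45x + 85.
Step 2: lead(24x³ − 96x² + 45x + 85) ÷ lead(D) = 24x³ ÷ −3x = −8x². Subtract (−8x²)·D = 24x³ − 72x². Remainder: −24x² + 45x + 85.
Step 3: lead(−24x² + 45x + 85) ÷ lead(D) = −24x² ÷ −3x = 8x. Subtract (8x)·D = −24x² + 72x. Remainder: −27x + 85.
Step 4: lead(−27x + 85) ÷ lead(D) = −27x ÷ −3x = 9. Subtract (9)·D = −27x + 81. Remainder: 4.

R(x) = 4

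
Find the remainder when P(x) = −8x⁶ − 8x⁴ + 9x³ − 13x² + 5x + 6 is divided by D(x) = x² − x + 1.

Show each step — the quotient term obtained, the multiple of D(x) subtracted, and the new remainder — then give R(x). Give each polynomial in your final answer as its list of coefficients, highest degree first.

Step 1: lead(−8x⁶ − 8x⁴ + 9x³ − 13x² + 5x + 6) ÷ lead(D) = −8x⁶ ÷ x² = −8x⁴. Subtract (−8x⁴)·D = −8x⁶ + 8x⁵ − 8x⁴. Remainder: −8x⁵ + 9x³ − 13x² + 5x + 6.
Step 2: lead(−8x⁵ + 9x³ − 13x² + 5x + 6) ÷ lead(D) = −8x⁵ ÷ x² = −8x³. Subtract (−8x³)·D = −8x⁵ + 8x⁴ − 8x³. Remainder: −8x⁴ + 17x³ − 13x² + 5x + 6.
Step 3: lead(−8x⁴ + 17x³ − 13x² + 5x + 6) ÷ lead(D) = −8x⁴ ÷ x² = −8x². Subtract (−8x²)·D = −8x⁴ + 8x³ − 8x². Remainder: 9x³ − 5x² + 5x + 6.
Step 4: lead(9x³ − 5x² + 5x + 6) ÷ lead(D) = 9x³ ÷ x² = 9x. Subtract (9x)·D = 9x³ − 9x² + 9x. Remainder: 4x² − 4x + 6.
Step 5: lead(4x² − 4x + 6) ÷ lead(D) = 4x² ÷ x² = 4. Subtract (4)·D = 4x² − 4x + 4. Remainder: 2.

R = [2]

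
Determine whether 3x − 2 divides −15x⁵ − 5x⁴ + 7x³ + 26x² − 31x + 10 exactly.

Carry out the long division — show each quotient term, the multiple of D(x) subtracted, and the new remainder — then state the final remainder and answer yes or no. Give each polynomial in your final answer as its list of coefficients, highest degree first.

Step 1: lead(−15x⁵ − 5x⁴ + 7x³ + 26x² − 31x + 10) ÷ lead(D) = −15x⁵ ÷ 3x = −5x⁴. Subtract (−5x⁴)·D = −15x⁵ + 10x⁴. Remainder: −15x⁴ + 7x³ + 26x² − 31x + 10.
Step 2: lead(−15x⁴ + 7x³ + 26x² − 31x + 10) ÷ lead(D) = −15x⁴ ÷ 3x = −5x³. Subtract (−5x³)·D = −15x⁴ + 10x³. Remainder: −3x³ + 26x² − 31x + 10.
Step 3: lead(−3x³ + 26x² − 31x + 10) ÷ lead(D) = −3x³ ÷ 3x = −x². Subtract (−x²)·D = −3x³ + 2x². Remainder: 24x² − 31x + 10.
Step 4: lead(24x² − 31x + 10) ÷ lead(D) = 24x² ÷ 3x = 8x. Subtract (8x)·D = 24x² − 16x. Remainder: −15x + 10.
Step 5: lead(−15x + 10) ÷ lead(D) = −15x ÷ 3x = −5. Subtract (−5)·D = −15x + 10. Remainder: 0.

R = [0], so D(x) is a factor of P(x). yes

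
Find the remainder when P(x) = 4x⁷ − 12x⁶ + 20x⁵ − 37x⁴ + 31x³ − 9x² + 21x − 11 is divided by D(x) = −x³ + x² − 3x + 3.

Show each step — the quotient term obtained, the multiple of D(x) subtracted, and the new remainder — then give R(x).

R(x) = 7

Step 1: lead(4x⁷ − 12x⁶ + 20x⁵ − 37x⁴ + 31x³ − 9x² + 21x − 11) ÷ lead(D) = 4x⁷ ÷ −x³ = −4x⁴. Subtract (−4x⁴)·D = 4x⁷ − 4x⁶ + 12x⁵ − 12x⁴. Remainder: −8x⁶ + 8x⁵ − 25x⁴ + 31x³ − 9x² + 21x − 11.
Step 2: lead(−8x⁶ + 8x⁵ − 25x⁴ + 31x³ − 9x² + 21x − 11) ÷ lead(D) = −8x⁶ ÷ −x³ = 8x³. Subtract (8x³)·D = −8x⁶ + 8x⁵ − 24x⁴ + 24x³. Remainder: −x⁴ + 7x³ − 9x² + 21x − 11.
Step 3: lead(−x⁴ + 7x³ − 9x² + 21x − 11) ÷ lead(D) = −x⁴ ÷ −x³ = x. Subtract (x)·D = −x⁴ + x³ − 3x² + 3x. Remainder: 6x³ − 6x² + 18x − 11.
Step 4: lead(6x³ − 6x² + 18x − 11) ÷ lead(D) = 6x³ ÷ −x³ = −6. Subtract (−6)·D = 6x³ − 6x² + 18x − 18. Remainder: 7.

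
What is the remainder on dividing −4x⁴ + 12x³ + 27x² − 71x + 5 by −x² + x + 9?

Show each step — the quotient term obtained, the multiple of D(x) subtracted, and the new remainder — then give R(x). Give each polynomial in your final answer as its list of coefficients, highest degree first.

R = [-4]

Step 1: lead(−4x⁴ + 12x³ + 27x² − 71x + 5) ÷ lead(D) = −4x⁴ ÷ −x² = 4x². Subtract (4x²)·D = −4x⁴ + 4x³ + 36x². Remainder: 8x³ − 9x² − 71x + 5.
Step 2: lead(8x³ − 9x² − 71x + 5) ÷ lead(D) = 8x³ ÷ −x² = −8x. Subtract (−8x)·D = 8x³ − 8x² − 72x. Remainder: −x² + x + 5.
Step 3: lead(−x² + x + 5) ÷ lead(D) = −x² ÷ −x² = 1. Subtract (1)·D = −x² + x + 9. Remainder: −4.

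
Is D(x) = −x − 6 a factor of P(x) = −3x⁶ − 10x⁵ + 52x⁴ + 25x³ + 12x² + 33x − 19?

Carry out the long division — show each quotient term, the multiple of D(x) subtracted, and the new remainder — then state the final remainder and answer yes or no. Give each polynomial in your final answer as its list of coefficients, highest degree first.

R = [-1], so D(x) is not a factor of P(x). no

Step 1: lead(−3x⁶ − 10x⁵ + 52x⁴ + 25x³ + 12x² + 33x − 19) ÷ lead(D) = −3x⁶ ÷ −x = 3x⁵. Subtract (3x⁵)·D = −3x⁶ − 18x⁵. Remainder: 8x⁵ + 52x⁴ + 25x³ + 12x² + 33x − 19.
Step 2: lead(8x⁵ + 52x⁴ + 25x³ + 12x² + 33x − 19) ÷ lead(D) = 8x⁵ ÷ −x = −8x⁴. Subtract (−8x⁴)·D = 8x⁵ + 48x⁴. Remainder: 4x⁴ + 25x³ + 12x² + 33x − 19.
Step 3: lead(4x⁴ + 25x³ + 12x² + 33x − 19) ÷ lead(D) = 4x⁴ ÷ −x = −4x³. Subtract (−4x³)·D = 4x⁴ + 24x³. Remainder: x³ + 12x² + 33x − 19.
Step 4: lead(x³ + 12x² + 33x − 19) ÷ lead(D) = x³ ÷ −x = −x². Subtract (−x²)·D = x³ + 6x². Remainder: 6x² + 33x − 19.
Step 5: lead(6x² + 33x − 19) ÷ lead(D) = 6x² ÷ −x = −6x. Subtract (−6x)·D = 6x² + 36x. Remainder: −3x − 19.
Step 6: lead(−3x − 19) ÷ lead(D) = −3x ÷ −x = 3. Subtract (3)·D = −3x − 18. Remainder: −1.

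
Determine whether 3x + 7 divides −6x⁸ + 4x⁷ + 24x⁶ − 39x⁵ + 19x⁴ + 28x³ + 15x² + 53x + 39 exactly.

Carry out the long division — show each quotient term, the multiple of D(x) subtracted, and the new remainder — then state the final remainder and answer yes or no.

R(x) = −3, so D(x) is not a factor of P(x). no

Step 1: lead(−6x⁸ + 4x⁷ + 24x⁶ − 39x⁵ + 19x⁴ + 28x³ + 15x² + 53x + 39) ÷ lead(D) = −6x⁸ ÷ 3x = −2x⁷. Subtract (−2x⁷)·D = −6x⁸ − 14x⁷. Remainder: 18x⁷ + 24x⁶ − 39x⁵ + 19x⁴ + 28x³ + 15x² + 53x + 39.
Step 2: lead(18x⁷ + 24x⁶ − 39x⁵ + 19x⁴ + 28x³ + 15x² + 53x + 39) ÷ lead(D) = 18x⁷ ÷ 3x = 6x⁶. Subtract (6x⁶)·D = 18x⁷ + 42x⁶. Remainder: −18x⁶ − 39x⁵ + 19x⁴ + 28x³ + 15x² + 53x + 39.
Step 3: lead(−18x⁶ − 39x⁵ + 19x⁴ + 28x³ + 15x² + 53x + 39) ÷ lead(D) = −18x⁶ ÷ 3x = −6x⁵. Subtract (−6x⁵)·D = −18x⁶ − 42x⁵. Remainder: 3x⁵ + 19x⁴ + 28x³ + 15x² + 53x + 39.
Step 4: lead(3x⁵ + 19x⁴ + 28x³ + 15x² + 53x + 39) ÷ lead(D) = 3x⁵ ÷ 3x = x⁴. Subtract (x⁴)·D = 3x⁵ + 7x⁴. Remainder: 12x⁴ + 28x³ + 15x² + 53x + 39.
Step 5: lead(12x⁴ + 28x³ + 15x² + 53x + 39) ÷ lead(D) = 12x⁴ ÷ 3x = 4x³. Subtract (4x³)·D = 12x⁴ + 28x³. Remainder: 15x² + 53x + 39.
Step 6: lead(15x² + 53x + 39) ÷ lead(D) = 15x² ÷ 3x = 5x. Subtract (5x)·D = 15x² + 35x. Remainder: 18x + 39.
Step 7: lead(18x + 39) ÷ lead(D) = 18x ÷ 3x = 6. Subtract (6)·D = 18x + 42. Remainder: −3.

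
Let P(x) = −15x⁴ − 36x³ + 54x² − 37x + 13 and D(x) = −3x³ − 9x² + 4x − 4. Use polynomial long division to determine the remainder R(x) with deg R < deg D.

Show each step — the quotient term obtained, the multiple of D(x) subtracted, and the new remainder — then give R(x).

R(x) = 7x² − 5x + 1

Step 1: lead(−15x⁴ − 36x³ + 54x² − 37x + 13) ÷ lead(D) = −15x⁴ ÷ −3x³ = 5x. Subtract (5x)·D = −15x⁴ − 45x³ + 20x² − 20x. Remainder: 9x³ + 34x² − 17x + 13.
Step 2: lead(9x³ + 34x² − 17x + 13) ÷ lead(D) = 9x³ ÷ −3x³ = −3. Subtract (−3)·D = 9x³ + 27x² − 12x + 12. Remainder: 7x² − 5x + 1.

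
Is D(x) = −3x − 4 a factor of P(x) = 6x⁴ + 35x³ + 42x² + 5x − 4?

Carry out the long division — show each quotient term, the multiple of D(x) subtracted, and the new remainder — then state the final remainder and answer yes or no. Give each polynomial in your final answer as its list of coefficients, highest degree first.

R = [0], so D(x) is a factor of P(x). yes

Step 1: lead(6x⁴ + 35x³ + 42x² + 5x − 4) ÷ lead(D) = 6x⁴ ÷ −3x = −2x³. Subtract (−2x³)·D = 6x⁴ + 8x³. Remainder: 27x³ + 42x² + 5x − 4.
Step 2: lead(27x³ + 42x² + 5x − 4) ÷ lead(D) = 27x³ ÷ −3x = −9x². Subtract (−9x²)·D = 27x³ + 36x². Remainder: 6x² + 5x − 4.
Step 3: lead(6x² + 5x − 4) ÷ lead(D) = 6x² ÷ −3x = −2x. Subtract (−2x)·D = 6x² + 8x. Remainder: −3x − 4.
Step 4: lead(−3x − 4) ÷ lead(D) = −3x ÷ −3x = 1. Subtract (1)·D = −3x − 4. Remainder: 0.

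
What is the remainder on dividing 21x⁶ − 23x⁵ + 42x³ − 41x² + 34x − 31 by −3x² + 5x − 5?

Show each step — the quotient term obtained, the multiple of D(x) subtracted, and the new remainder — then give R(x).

Step 1: lead(21x⁶ − 23x⁵ + 42x³ − 41x² + 34x − 31) ÷ lead(D) = 21x⁶ ÷ −3x² = −7x⁴. Subtract (−7x⁴)·D = 21x⁶ − 35x⁵ + 35x⁴. Remainder: 12x⁵ − 35x⁴ + 42x³ − 41x² + 34x − 31.
Step 2: lead(12x⁵ − 35x⁴ + 42x³ − 41x² + 34x − 31) ÷ lead(D) = 12x⁵ ÷ −3x² = −4x³. Subtract (−4x³)·D = 12x⁵ − 20x⁴ + 20x³. Remainder: −15x⁴ + 22x³ − 41x² + 34x − 31.
Step 3: lead(−15x⁴ + 22x³ − 41x² + 34x − 31) ÷ lead(D) = −15x⁴ ÷ −3x² = 5x². Subtract (5x²)·D = −15x⁴ + 25x³ − 25x². Remainder: −3x³ − 16x² + 34x − 31.
Step 4: lead(−3x³ − 16x² + 34x − 31) ÷ lead(D) = −3x³ ÷ −3x² = x. Subtract (x)·D = −3x³ + 5x² − 5x. Remainder: −21x² + 39x − 31.
Step 5: lead(−21x² + 39x − 31) ÷ lead(D) = −21x² ÷ −3x² = 7. Subtract (7)·D = −21x² + 35x − 35. Remainder: 4x + 4.

R(x) = 4x + 4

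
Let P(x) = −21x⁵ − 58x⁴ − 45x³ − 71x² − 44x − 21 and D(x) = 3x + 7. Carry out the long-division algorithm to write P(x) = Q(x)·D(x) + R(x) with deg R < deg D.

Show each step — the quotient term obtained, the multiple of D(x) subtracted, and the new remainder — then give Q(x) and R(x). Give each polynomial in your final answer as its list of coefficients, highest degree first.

Q = [-7, -3, -8, -5, -3]; R = [0]

Step 1: lead(−21x⁵ − 58x⁴ − 45x³ − 71x² − 44x − 21) ÷ lead(D) = −21x⁵ ÷ 3x = −7x⁴. Subtract (−7x⁴)·D = −21x⁵ − 49x⁴. Remainder: −9x⁴ − 45x³ − 71x² − 44x − 21.
Step 2: lead(−9x⁴ − 45x³ − 71x² − 44x − 21) ÷ lead(D) = −9x⁴ ÷ 3x = −3x³. Subtract (−3x³)·D = −9x⁴ − 21x³. Remainder: −24x³ − 71x² − 44x − 21.
Step 3: lead(−24x³ − 71x² − 44x − 21) ÷ lead(D) = −24x³ ÷ 3x = −8x². Subtract (−8x²)·D = −24x³ − 56x². Remainder: −15x² − 44x − 21.
Step 4: lead(−15x² − 44x − 21) ÷ lead(D) = −15x² ÷ 3x = −5x. Subtract (−5x)·D = −15x² − 35x. Remainder: −9x − 21.
Step 5: lead(−9x − 21) ÷ lead(D) = −9x ÷ 3x = −3. Subtract (−3)·D = −9x − 21. Remainder: 0.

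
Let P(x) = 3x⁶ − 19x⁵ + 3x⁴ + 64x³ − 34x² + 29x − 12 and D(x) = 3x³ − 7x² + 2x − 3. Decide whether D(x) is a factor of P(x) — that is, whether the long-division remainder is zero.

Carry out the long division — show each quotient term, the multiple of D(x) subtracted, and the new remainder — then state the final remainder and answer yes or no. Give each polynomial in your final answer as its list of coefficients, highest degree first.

Step 1: lead(3x⁶ − 19x⁵ + 3x⁴ + 64x³ − 34x² + 29x − 12) ÷ lead(D) = 3x⁶ ÷ 3x³ = x³. Subtract (x³)·D = 3x⁶ − 7x⁵ + 2x⁴ − 3x³. Remainder: −12x⁵ + x⁴ + 67x³ − 34x² + 29x − 12.
Step 2: lead(−12x⁵ + x⁴ + 67x³ − 34x² + 29x − 12) ÷ lead(D) = −12x⁵ ÷ 3x³ = −4x². Subtract (−4x²)·D = −12x⁵ + 28x⁴ − 8x³ + 12x². Remainder: −27x⁴ + 75x³ − 46x² + 29x − 12.
Step 3: lead(−27x⁴ + 75x³ − 46x² + 29x − 12) ÷ lead(D) = −27x⁴ ÷ 3x³ = −9x. Subtract (−9x)·D = −27x⁴ + 63x³ − 18x² + 27x. Remainder: 12x³ − 28x² + 2x − 12.
Step 4: lead(12x³ − 28x² + 2x − 12) ÷ lead(D) = 12x³ ÷ 3x³ = 4. Subtract (4)·D = 12x³ − 28x² + 8x − 12. Remainder: −6x.

R = [-6, 0], so D(x) is not a factor of P(x). no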